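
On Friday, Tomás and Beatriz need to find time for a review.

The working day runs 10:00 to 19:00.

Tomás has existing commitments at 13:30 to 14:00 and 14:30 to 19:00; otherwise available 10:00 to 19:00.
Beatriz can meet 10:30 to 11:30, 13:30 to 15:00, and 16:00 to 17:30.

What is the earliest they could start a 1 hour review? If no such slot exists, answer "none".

10:30

Tomás free within 10:00–19:00: 10:00–13:30, 14:00–14:30.
Tomás ∩ Beatriz: 10:30–11:30, 14:00–14:30.
Windows ≥ 60 min: 10:30–11:30.
Earliest such window starts at 10:30.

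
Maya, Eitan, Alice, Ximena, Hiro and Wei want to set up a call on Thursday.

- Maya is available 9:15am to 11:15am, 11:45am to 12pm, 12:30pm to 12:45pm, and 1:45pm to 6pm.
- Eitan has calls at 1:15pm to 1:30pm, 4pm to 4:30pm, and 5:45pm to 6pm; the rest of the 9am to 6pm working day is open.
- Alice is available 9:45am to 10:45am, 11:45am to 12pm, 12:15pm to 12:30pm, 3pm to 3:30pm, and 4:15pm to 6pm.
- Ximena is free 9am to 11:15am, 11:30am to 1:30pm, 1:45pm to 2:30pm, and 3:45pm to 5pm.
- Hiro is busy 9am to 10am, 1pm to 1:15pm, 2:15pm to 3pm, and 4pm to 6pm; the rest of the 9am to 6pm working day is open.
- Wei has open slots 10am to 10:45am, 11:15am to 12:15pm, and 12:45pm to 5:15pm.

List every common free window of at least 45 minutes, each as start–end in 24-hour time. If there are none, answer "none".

Eitan free within 09:00–18:00: 09:00–13:15, 13:30–16:00, 16:30–17:45.
Hiro free within 09:00–18:00: 10:00–13:00, 13:15–14:15, 15:00–16:00.
Maya ∩ Eitan: 09:15–11:15, 11:45–12:00, 12:30–12:45, 13:45–16:00, 16:30–17:45.
Maya ∩ Eitan ∩ Alice: 09:45–10:45, 11:45–12:00, 15:00–15:30, 16:30–17:45.
Maya ∩ Eitan ∩ Alice ∩ Ximena: 09:45–10:45, 11:45–12:00, 16:30–17:00.
Maya ∩ Eitan ∩ Alice ∩ Ximena ∩ Hiro: 10:00–10:45, 11:45–12:00.
Maya ∩ Eitan ∩ Alice ∩ Ximena ∩ Hiro ∩ Wei: 10:00–10:45, 11:45–12:00.
Windows ≥ 45 min: 10:00–10:45.

10:00–10:45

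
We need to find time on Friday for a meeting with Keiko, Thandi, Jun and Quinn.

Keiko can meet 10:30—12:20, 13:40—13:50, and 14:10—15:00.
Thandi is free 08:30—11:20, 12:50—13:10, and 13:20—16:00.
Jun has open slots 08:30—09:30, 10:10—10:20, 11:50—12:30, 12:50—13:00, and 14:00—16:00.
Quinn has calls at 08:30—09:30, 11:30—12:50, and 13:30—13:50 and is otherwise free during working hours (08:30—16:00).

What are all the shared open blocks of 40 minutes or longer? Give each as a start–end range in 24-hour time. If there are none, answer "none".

14:10–15:00

Quinn free within 08:30–16:00: 09:30–11:30, 12:50–13:30, 13:50–16:00.
Keiko ∩ Thandi: 10:30–11:20, 13:40–13:50, 14:10–15:00.
Keiko ∩ Thandi ∩ Jun: 14:10–15:00.
Keiko ∩ Thandi ∩ Jun ∩ Quinn: 14:10–15:00.
Windows ≥ 40 min: 14:10–15:00.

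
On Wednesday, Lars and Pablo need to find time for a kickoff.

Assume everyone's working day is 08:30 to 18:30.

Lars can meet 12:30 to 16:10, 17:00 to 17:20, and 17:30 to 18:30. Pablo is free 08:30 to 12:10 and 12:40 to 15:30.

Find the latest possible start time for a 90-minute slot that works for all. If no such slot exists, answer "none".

14:00

Lars ∩ Pablo: 12:40–15:30.
Windows ≥ 90 min: 12:40–15:30.
Latest start in the last window 12:40–15:30 is 15:30 − 90 min = 14:00.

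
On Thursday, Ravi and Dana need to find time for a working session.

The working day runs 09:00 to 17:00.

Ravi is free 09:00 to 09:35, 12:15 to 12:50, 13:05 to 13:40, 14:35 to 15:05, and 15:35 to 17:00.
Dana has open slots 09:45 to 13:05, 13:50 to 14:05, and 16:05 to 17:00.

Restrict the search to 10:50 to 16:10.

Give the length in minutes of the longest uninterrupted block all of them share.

35 minutes

Ravi ∩ Dana: 12:15–12:50, 16:05–17:00.
Restricted to 10:50–16:10: 12:15–12:50, 16:05–16:10.
Common window lengths: 35, 5 min; longest is 35.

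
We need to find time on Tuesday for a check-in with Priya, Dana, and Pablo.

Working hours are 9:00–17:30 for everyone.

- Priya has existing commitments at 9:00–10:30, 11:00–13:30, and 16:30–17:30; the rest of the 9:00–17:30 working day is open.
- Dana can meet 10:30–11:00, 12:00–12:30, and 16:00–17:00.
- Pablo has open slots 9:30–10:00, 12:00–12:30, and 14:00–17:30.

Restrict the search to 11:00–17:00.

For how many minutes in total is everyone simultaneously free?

30 minutes

Priya free within 09:00–17:30: 10:30–11:00, 13:30–16:30.
Priya ∩ Dana: 10:30–11:00, 16:00–16:30.
Priya ∩ Dana ∩ Pablo: 16:00–16:30.
Restricted to 11:00–17:00: 16:00–16:30.
Total common minutes: 30.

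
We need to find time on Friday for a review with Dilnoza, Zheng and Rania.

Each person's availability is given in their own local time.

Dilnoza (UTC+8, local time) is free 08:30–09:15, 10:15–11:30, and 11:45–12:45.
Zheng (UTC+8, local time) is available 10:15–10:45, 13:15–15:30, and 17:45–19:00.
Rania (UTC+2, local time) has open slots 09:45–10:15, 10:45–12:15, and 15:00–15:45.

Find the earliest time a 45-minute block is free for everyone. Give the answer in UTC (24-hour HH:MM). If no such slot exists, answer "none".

none

Dilnoza → UTC: 00:30–01:15, 02:15–03:30, 03:45–04:45.
Zheng → UTC: 02:15–02:45, 05:15–07:30, 09:45–11:00.
Rania → UTC: 07:45–08:15, 08:45–10:15, 13:00–13:45.
Dilnoza ∩ Zheng: 02:15–02:45.
Dilnoza ∩ Zheng ∩ Rania: (none).
Windows ≥ 45 min: (none).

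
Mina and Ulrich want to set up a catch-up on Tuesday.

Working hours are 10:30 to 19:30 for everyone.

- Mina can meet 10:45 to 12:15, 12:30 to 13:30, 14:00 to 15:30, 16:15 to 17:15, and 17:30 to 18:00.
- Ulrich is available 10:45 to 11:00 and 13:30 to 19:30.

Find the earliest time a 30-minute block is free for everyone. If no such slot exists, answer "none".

Mina ∩ Ulrich: 10:45–11:00, 14:00–15:30, 16:15–17:15, 17:30–18:00.
Windows ≥ 30 min: 14:00–15:30, 16:15–17:15, 17:30–18:00.
Earliest such window starts at 14:00.

14:00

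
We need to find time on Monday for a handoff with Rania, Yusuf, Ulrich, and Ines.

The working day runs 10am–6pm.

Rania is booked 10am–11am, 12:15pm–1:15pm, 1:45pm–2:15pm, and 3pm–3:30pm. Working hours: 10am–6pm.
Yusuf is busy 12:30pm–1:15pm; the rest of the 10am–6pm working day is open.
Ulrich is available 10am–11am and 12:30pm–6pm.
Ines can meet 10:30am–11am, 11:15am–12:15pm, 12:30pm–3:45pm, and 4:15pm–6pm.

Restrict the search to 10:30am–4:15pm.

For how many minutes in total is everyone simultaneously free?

90 minutes

Rania free within 10:00–18:00: 11:00–12:15, 13:15–13:45, 14:15–15:00, 15:30–18:00.
Yusuf free within 10:00–18:00: 10:00–12:30, 13:15–18:00.
Rania ∩ Yusuf: 11:00–12:15, 13:15–13:45, 14:15–15:00, 15:30–18:00.
Rania ∩ Yusuf ∩ Ulrich: 13:15–13:45, 14:15–15:00, 15:30–18:00.
Rania ∩ Yusuf ∩ Ulrich ∩ Ines: 13:15–13:45, 14:15–15:00, 15:30–15:45, 16:15–18:00.
Restricted to 10:30–16:15: 13:15–13:45, 14:15–15:00, 15:30–15:45.
Total common minutes: 30 + 45 + 15 = 90.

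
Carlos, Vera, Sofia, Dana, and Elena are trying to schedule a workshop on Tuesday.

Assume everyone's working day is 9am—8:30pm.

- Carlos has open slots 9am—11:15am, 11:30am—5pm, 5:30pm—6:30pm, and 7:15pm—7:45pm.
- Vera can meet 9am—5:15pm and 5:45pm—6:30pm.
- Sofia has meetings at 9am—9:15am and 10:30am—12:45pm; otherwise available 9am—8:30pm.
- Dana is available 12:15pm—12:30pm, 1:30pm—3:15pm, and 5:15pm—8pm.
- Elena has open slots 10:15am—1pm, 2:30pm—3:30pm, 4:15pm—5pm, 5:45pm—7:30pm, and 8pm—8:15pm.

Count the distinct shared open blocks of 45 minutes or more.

Sofia free within 09:00–20:30: 09:15–10:30, 12:45–20:30.
Carlos ∩ Vera: 09:00–11:15, 11:30–17:00, 17:45–18:30.
Carlos ∩ Vera ∩ Sofia: 09:15–10:30, 12:45–17:00, 17:45–18:30.
Carlos ∩ Vera ∩ Sofia ∩ Dana: 13:30–15:15, 17:45–18:30.
Carlos ∩ Vera ∩ Sofia ∩ Dana ∩ Elena: 14:30–15:15, 17:45–18:30.
Windows ≥ 45 min: 14:30–15:15, 17:45–18:30.
That's 2 windows.

2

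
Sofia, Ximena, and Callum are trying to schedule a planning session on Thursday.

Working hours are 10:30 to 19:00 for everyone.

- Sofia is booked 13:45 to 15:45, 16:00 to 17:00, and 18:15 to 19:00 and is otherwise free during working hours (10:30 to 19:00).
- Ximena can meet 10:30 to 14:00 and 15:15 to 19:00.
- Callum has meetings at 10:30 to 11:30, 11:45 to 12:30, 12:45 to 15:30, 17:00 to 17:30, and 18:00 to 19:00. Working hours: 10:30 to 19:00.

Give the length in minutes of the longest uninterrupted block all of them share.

Sofia free within 10:30–19:00: 10:30–13:45, 15:45–16:00, 17:00–18:15.
Callum free within 10:30–19:00: 11:30–11:45, 12:30–12:45, 15:30–17:00, 17:30–18:00.
Sofia ∩ Ximena: 10:30–13:45, 15:45–16:00, 17:00–18:15.
Sofia ∩ Ximena ∩ Callum: 11:30–11:45, 12:30–12:45, 15:45–16:00, 17:30–18:00.
Common window lengths: 15, 15, 15, 30 min; longest is 30.

30 minutes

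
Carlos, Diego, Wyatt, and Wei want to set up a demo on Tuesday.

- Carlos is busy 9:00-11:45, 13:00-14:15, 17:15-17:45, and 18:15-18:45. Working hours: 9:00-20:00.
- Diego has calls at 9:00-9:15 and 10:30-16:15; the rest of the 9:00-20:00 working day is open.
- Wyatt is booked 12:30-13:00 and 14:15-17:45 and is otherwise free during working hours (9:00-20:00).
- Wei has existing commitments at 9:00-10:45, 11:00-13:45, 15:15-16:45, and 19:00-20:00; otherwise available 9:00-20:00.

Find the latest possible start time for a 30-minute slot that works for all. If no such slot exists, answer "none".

Carlos free within 09:00–20:00: 11:45–13:00, 14:15–17:15, 17:45–18:15, 18:45–20:00.
Diego free within 09:00–20:00: 09:15–10:30, 16:15–20:00.
Wyatt free within 09:00–20:00: 09:00–12:30, 13:00–14:15, 17:45–20:00.
Wei free within 09:00–20:00: 10:45–11:00, 13:45–15:15, 16:45–19:00.
Carlos ∩ Diego: 16:15–17:15, 17:45–18:15, 18:45–20:00.
Carlos ∩ Diego ∩ Wyatt: 17:45–18:15, 18:45–20:00.
Carlos ∩ Diego ∩ Wyatt ∩ Wei: 17:45–18:15, 18:45–19:00.
Windows ≥ 30 min: 17:45–18:15.
Latest start in the last window 17:45–18:15 is 18:15 − 30 min = 17:45.

17:45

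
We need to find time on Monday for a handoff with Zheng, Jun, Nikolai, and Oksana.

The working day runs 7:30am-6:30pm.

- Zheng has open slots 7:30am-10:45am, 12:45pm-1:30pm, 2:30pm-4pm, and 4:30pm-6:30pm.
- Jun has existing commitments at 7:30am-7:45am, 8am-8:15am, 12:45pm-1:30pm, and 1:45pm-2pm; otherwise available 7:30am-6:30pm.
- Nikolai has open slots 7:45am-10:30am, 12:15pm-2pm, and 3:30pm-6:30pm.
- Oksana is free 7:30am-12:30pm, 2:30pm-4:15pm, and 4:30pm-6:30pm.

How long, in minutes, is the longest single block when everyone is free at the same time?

135 minutes

Jun free within 07:30–18:30: 07:45–08:00, 08:15–12:45, 13:30–13:45, 14:00–18:30.
Zheng ∩ Jun: 07:45–08:00, 08:15–10:45, 14:30–16:00, 16:30–18:30.
Zheng ∩ Jun ∩ Nikolai: 07:45–08:00, 08:15–10:30, 15:30–16:00, 16:30–18:30.
Zheng ∩ Jun ∩ Nikolai ∩ Oksana: 07:45–08:00, 08:15–10:30, 15:30–16:00, 16:30–18:30.
Common window lengths: 15, 135, 30, 120 min; longest is 135.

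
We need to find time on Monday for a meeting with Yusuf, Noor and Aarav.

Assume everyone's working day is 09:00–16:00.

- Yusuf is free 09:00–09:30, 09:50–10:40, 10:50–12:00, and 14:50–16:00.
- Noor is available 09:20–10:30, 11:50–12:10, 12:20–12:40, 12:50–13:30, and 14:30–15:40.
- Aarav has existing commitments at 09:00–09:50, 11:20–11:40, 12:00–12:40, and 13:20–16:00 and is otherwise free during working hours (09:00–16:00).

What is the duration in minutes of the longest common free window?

40 minutes

Aarav free within 09:00–16:00: 09:50–11:20, 11:40–12:00, 12:40–13:20.
Yusuf ∩ Noor: 09:20–09:30, 09:50–10:30, 11:50–12:00, 14:50–15:40.
Yusuf ∩ Noor ∩ Aarav: 09:50–10:30, 11:50–12:00.
Common window lengths: 40, 10 min; longest is 40.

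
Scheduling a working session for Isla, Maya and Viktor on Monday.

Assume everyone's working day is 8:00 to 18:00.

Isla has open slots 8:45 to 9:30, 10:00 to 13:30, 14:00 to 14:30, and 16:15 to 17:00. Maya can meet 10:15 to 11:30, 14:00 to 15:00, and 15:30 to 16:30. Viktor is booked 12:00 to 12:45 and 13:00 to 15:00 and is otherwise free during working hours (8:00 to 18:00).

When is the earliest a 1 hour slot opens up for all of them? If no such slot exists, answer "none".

10:15

Viktor free within 08:00–18:00: 08:00–12:00, 12:45–13:00, 15:00–18:00.
Isla ∩ Maya: 10:15–11:30, 14:00–14:30, 16:15–16:30.
Isla ∩ Maya ∩ Viktor: 10:15–11:30, 16:15–16:30.
Windows ≥ 60 min: 10:15–11:30.
Earliest such window starts at 10:15.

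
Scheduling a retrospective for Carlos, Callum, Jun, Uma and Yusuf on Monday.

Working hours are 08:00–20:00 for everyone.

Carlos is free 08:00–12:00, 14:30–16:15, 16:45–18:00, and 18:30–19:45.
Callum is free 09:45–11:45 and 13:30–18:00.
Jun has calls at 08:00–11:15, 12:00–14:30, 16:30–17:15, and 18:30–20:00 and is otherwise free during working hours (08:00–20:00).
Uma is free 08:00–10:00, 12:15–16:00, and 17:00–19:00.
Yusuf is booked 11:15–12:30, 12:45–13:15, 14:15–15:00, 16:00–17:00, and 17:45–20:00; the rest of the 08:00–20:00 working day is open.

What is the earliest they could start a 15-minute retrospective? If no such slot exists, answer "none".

15:00

Jun free within 08:00–20:00: 11:15–12:00, 14:30–16:30, 17:15–18:30.
Yusuf free within 08:00–20:00: 08:00–11:15, 12:30–12:45, 13:15–14:15, 15:00–16:00, 17:00–17:45.
Carlos ∩ Callum: 09:45–11:45, 14:30–16:15, 16:45–18:00.
Carlos ∩ Callum ∩ Jun: 11:15–11:45, 14:30–16:15, 17:15–18:00.
Carlos ∩ Callum ∩ Jun ∩ Uma: 14:30–16:00, 17:15–18:00.
Carlos ∩ Callum ∩ Jun ∩ Uma ∩ Yusuf: 15:00–16:00, 17:15–17:45.
Windows ≥ 15 min: 15:00–16:00, 17:15–17:45.
Earliest such window starts at 15:00.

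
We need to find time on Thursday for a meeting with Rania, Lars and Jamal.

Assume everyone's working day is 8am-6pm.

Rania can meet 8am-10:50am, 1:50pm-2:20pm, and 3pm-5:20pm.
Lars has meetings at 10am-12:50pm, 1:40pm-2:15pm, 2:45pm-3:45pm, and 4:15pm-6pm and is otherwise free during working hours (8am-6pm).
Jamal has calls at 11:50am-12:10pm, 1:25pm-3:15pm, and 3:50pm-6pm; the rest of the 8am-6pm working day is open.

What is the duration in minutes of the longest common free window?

120 minutes

Lars free within 08:00–18:00: 08:00–10:00, 12:50–13:40, 14:15–14:45, 15:45–16:15.
Jamal free within 08:00–18:00: 08:00–11:50, 12:10–13:25, 15:15–15:50.
Rania ∩ Lars: 08:00–10:00, 14:15–14:20, 15:45–16:15.
Rania ∩ Lars ∩ Jamal: 08:00–10:00, 15:45–15:50.
Common window lengths: 120, 5 min; longest is 120.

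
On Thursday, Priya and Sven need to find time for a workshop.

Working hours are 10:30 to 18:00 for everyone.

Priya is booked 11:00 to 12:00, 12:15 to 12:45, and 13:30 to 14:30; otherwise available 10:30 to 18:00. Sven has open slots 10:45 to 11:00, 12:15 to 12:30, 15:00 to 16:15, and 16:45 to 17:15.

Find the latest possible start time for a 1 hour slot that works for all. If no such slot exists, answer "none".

Priya free within 10:30–18:00: 10:30–11:00, 12:00–12:15, 12:45–13:30, 14:30–18:00.
Priya ∩ Sven: 10:45–11:00, 15:00–16:15, 16:45–17:15.
Windows ≥ 60 min: 15:00–16:15.
Latest start in the last window 15:00–16:15 is 16:15 − 60 min = 15:15.

15:15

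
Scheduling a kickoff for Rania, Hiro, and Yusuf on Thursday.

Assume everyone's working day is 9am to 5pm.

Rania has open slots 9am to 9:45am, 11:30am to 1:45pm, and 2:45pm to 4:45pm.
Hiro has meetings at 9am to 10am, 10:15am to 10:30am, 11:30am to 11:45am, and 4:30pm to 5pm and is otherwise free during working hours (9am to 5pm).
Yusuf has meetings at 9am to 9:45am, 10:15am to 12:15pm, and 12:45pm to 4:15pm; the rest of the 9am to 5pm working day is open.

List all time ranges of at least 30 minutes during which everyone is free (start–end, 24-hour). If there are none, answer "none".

Hiro free within 09:00–17:00: 10:00–10:15, 10:30–11:30, 11:45–16:30.
Yusuf free within 09:00–17:00: 09:45–10:15, 12:15–12:45, 16:15–17:00.
Rania ∩ Hiro: 11:45–13:45, 14:45–16:30.
Rania ∩ Hiro ∩ Yusuf: 12:15–12:45, 16:15–16:30.
Windows ≥ 30 min: 12:15–12:45.

12:15–12:45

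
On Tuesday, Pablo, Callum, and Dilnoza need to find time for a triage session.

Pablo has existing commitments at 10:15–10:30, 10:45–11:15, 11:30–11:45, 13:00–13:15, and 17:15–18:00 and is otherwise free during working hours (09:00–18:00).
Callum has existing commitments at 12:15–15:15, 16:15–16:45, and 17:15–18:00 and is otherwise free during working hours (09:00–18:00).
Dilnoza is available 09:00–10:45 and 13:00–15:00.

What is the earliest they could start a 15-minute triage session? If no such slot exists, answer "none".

Pablo free within 09:00–18:00: 09:00–10:15, 10:30–10:45, 11:15–11:30, 11:45–13:00, 13:15–17:15.
Callum free within 09:00–18:00: 09:00–12:15, 15:15–16:15, 16:45–17:15.
Pablo ∩ Callum: 09:00–10:15, 10:30–10:45, 11:15–11:30, 11:45–12:15, 15:15–16:15, 16:45–17:15.
Pablo ∩ Callum ∩ Dilnoza: 09:00–10:15, 10:30–10:45.
Windows ≥ 15 min: 09:00–10:15, 10:30–10:45.
Earliest such window starts at 09:00.

09:00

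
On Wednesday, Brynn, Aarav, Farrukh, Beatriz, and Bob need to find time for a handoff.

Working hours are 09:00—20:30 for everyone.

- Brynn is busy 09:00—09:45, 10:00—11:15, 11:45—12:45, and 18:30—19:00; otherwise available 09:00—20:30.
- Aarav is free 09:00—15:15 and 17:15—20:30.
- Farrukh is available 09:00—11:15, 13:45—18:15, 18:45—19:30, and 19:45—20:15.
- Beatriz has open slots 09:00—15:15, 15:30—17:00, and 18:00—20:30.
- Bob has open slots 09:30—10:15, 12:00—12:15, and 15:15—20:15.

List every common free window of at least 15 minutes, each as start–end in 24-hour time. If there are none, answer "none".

Brynn free within 09:00–20:30: 09:45–10:00, 11:15–11:45, 12:45–18:30, 19:00–20:30.
Brynn ∩ Aarav: 09:45–10:00, 11:15–11:45, 12:45–15:15, 17:15–18:30, 19:00–20:30.
Brynn ∩ Aarav ∩ Farrukh: 09:45–10:00, 13:45–15:15, 17:15–18:15, 19:00–19:30, 19:45–20:15.
Brynn ∩ Aarav ∩ Farrukh ∩ Beatriz: 09:45–10:00, 13:45–15:15, 18:00–18:15, 19:00–19:30, 19:45–20:15.
Brynn ∩ Aarav ∩ Farrukh ∩ Beatriz ∩ Bob: 09:45–10:00, 18:00–18:15, 19:00–19:30, 19:45–20:15.
Windows ≥ 15 min: 09:45–10:00, 18:00–18:15, 19:00–19:30, 19:45–20:15.

09:45–10:00, 18:00–18:15, 19:00–19:30, 19:45–20:15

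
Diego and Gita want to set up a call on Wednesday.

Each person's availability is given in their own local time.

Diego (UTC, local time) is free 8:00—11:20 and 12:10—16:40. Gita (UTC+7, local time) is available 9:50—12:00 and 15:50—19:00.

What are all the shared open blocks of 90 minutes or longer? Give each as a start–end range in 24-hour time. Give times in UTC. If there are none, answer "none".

08:50–11:20

Diego → UTC: 08:00–11:20, 12:10–16:40.
Gita → UTC: 02:50–05:00, 08:50–12:00.
Diego ∩ Gita: 08:50–11:20.
Windows ≥ 90 min: 08:50–11:20.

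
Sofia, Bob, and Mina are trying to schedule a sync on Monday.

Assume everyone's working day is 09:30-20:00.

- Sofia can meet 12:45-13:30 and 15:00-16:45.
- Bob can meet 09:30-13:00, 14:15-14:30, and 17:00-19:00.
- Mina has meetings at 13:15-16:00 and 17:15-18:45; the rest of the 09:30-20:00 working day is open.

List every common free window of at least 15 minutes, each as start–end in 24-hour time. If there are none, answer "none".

Mina free within 09:30–20:00: 09:30–13:15, 16:00–17:15, 18:45–20:00.
Sofia ∩ Bob: 12:45–13:00.
Sofia ∩ Bob ∩ Mina: 12:45–13:00.
Windows ≥ 15 min: 12:45–13:00.

12:45–13:00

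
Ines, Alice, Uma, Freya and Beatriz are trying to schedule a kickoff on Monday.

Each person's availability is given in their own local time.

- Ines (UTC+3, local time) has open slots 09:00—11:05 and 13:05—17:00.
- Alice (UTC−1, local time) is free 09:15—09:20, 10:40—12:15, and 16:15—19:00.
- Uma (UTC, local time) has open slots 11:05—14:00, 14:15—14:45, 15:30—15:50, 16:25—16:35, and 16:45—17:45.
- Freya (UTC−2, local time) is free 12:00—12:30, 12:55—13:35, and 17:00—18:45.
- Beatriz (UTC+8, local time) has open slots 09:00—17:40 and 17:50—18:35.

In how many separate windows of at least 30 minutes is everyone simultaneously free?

Ines → UTC: 06:00–08:05, 10:05–14:00.
Alice → UTC: 10:15–10:20, 11:40–13:15, 17:15–20:00.
Uma → UTC: 11:05–14:00, 14:15–14:45, 15:30–15:50, 16:25–16:35, 16:45–17:45.
Freya → UTC: 14:00–14:30, 14:55–15:35, 19:00–20:45.
Beatriz → UTC: 01:00–09:40, 09:50–10:35.
Ines ∩ Alice: 10:15–10:20, 11:40–13:15.
Ines ∩ Alice ∩ Uma: 11:40–13:15.
Ines ∩ Alice ∩ Uma ∩ Freya: (none).
Ines ∩ Alice ∩ Uma ∩ Freya ∩ Beatriz: (none).
Windows ≥ 30 min: (none).
That's 0 windows.

0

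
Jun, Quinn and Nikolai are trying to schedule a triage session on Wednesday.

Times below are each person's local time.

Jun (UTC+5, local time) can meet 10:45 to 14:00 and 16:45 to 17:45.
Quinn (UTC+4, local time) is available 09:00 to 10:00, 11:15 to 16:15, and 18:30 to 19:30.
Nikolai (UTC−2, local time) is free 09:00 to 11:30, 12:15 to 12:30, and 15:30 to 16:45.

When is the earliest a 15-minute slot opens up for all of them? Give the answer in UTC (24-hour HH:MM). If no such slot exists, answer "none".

11:45

Jun → UTC: 05:45–09:00, 11:45–12:45.
Quinn → UTC: 05:00–06:00, 07:15–12:15, 14:30–15:30.
Nikolai → UTC: 11:00–13:30, 14:15–14:30, 17:30–18:45.
Jun ∩ Quinn: 05:45–06:00, 07:15–09:00, 11:45–12:15.
Jun ∩ Quinn ∩ Nikolai: 11:45–12:15.
Windows ≥ 15 min: 11:45–12:15.
Earliest such window starts at 11:45.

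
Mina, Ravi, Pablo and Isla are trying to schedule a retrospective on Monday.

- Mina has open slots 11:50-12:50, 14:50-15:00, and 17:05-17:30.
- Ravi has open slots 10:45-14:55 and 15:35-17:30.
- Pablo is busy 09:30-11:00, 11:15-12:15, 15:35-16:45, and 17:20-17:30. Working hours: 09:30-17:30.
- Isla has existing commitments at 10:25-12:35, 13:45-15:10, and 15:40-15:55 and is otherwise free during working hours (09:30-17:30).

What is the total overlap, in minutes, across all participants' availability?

Pablo free within 09:30–17:30: 11:00–11:15, 12:15–15:35, 16:45–17:20.
Isla free within 09:30–17:30: 09:30–10:25, 12:35–13:45, 15:10–15:40, 15:55–17:30.
Mina ∩ Ravi: 11:50–12:50, 14:50–14:55, 17:05–17:30.
Mina ∩ Ravi ∩ Pablo: 12:15–12:50, 14:50–14:55, 17:05–17:20.
Mina ∩ Ravi ∩ Pablo ∩ Isla: 12:35–12:50, 17:05–17:20.
Total common minutes: 15 + 15 = 30.

30 minutes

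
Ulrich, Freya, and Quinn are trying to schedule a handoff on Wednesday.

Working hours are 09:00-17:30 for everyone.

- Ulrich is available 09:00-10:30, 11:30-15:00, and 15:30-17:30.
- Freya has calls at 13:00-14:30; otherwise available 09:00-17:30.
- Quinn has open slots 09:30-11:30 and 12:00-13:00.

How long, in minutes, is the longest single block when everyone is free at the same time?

Freya free within 09:00–17:30: 09:00–13:00, 14:30–17:30.
Ulrich ∩ Freya: 09:00–10:30, 11:30–13:00, 14:30–15:00, 15:30–17:30.
Ulrich ∩ Freya ∩ Quinn: 09:30–10:30, 12:00–13:00.
Common window lengths: 60, 60 min; longest is 60.

60 minutes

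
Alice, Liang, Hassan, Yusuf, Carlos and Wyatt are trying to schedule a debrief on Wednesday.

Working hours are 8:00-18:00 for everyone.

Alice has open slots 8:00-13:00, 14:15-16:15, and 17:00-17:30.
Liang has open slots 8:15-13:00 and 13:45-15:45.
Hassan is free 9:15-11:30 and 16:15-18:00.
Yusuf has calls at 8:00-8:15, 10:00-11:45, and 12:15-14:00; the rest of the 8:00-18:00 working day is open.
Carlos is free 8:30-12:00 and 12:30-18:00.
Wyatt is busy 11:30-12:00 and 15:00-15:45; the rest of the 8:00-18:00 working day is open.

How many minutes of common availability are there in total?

Yusuf free within 08:00–18:00: 08:15–10:00, 11:45–12:15, 14:00–18:00.
Wyatt free within 08:00–18:00: 08:00–11:30, 12:00–15:00, 15:45–18:00.
Alice ∩ Liang: 08:15–13:00, 14:15–15:45.
Alice ∩ Liang ∩ Hassan: 09:15–11:30.
Alice ∩ Liang ∩ Hassan ∩ Yusuf: 09:15–10:00.
Alice ∩ Liang ∩ Hassan ∩ Yusuf ∩ Carlos: 09:15–10:00.
Alice ∩ Liang ∩ Hassan ∩ Yusuf ∩ Carlos ∩ Wyatt: 09:15–10:00.
Total common minutes: 45.

45 minutes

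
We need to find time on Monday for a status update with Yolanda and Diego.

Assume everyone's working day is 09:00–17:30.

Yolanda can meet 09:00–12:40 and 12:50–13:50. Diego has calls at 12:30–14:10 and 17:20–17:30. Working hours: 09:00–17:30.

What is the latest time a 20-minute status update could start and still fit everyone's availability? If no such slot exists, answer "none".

12:10

Diego free within 09:00–17:30: 09:00–12:30, 14:10–17:20.
Yolanda ∩ Diego: 09:00–12:30.
Windows ≥ 20 min: 09:00–12:30.
Latest start in the last window 09:00–12:30 is 12:30 − 20 min = 12:10.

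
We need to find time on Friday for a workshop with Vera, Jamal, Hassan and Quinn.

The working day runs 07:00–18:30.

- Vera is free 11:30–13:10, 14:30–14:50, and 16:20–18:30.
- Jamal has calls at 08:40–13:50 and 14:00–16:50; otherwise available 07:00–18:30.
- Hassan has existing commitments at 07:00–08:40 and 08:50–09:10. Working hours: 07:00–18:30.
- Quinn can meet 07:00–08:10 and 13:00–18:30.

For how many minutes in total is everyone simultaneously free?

100 minutes

Jamal free within 07:00–18:30: 07:00–08:40, 13:50–14:00, 16:50–18:30.
Hassan free within 07:00–18:30: 08:40–08:50, 09:10–18:30.
Vera ∩ Jamal: 16:50–18:30.
Vera ∩ Jamal ∩ Hassan: 16:50–18:30.
Vera ∩ Jamal ∩ Hassan ∩ Quinn: 16:50–18:30.
Total common minutes: 100.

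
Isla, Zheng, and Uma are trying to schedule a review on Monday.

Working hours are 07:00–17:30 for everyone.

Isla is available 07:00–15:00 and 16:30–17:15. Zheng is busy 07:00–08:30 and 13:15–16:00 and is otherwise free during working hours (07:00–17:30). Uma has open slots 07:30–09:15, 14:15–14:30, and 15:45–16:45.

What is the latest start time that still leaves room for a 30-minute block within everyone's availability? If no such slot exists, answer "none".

Zheng free within 07:00–17:30: 08:30–13:15, 16:00–17:30.
Isla ∩ Zheng: 08:30–13:15, 16:30–17:15.
Isla ∩ Zheng ∩ Uma: 08:30–09:15, 16:30–16:45.
Windows ≥ 30 min: 08:30–09:15.
Latest start in the last window 08:30–09:15 is 09:15 − 30 min = 08:45.

08:45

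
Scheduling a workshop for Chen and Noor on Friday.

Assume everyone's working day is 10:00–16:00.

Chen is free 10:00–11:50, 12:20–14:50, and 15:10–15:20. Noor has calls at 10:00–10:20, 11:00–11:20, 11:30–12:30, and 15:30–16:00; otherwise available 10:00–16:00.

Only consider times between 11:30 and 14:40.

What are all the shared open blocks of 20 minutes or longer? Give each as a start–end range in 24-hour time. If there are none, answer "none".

Noor free within 10:00–16:00: 10:20–11:00, 11:20–11:30, 12:30–15:30.
Chen ∩ Noor: 10:20–11:00, 11:20–11:30, 12:30–14:50, 15:10–15:20.
Restricted to 11:30–14:40: 12:30–14:40.
Windows ≥ 20 min: 12:30–14:40.

12:30–14:40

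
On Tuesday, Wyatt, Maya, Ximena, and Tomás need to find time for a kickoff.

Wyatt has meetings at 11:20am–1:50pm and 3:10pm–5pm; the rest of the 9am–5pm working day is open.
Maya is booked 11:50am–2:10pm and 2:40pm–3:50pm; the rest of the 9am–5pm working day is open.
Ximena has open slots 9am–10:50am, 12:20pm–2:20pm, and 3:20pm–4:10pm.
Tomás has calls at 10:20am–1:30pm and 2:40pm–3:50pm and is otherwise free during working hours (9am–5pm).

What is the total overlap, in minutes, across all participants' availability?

Wyatt free within 09:00–17:00: 09:00–11:20, 13:50–15:10.
Maya free within 09:00–17:00: 09:00–11:50, 14:10–14:40, 15:50–17:00.
Tomás free within 09:00–17:00: 09:00–10:20, 13:30–14:40, 15:50–17:00.
Wyatt ∩ Maya: 09:00–11:20, 14:10–14:40.
Wyatt ∩ Maya ∩ Ximena: 09:00–10:50, 14:10–14:20.
Wyatt ∩ Maya ∩ Ximena ∩ Tomás: 09:00–10:20, 14:10–14:20.
Total common minutes: 80 + 10 = 90.

90 minutes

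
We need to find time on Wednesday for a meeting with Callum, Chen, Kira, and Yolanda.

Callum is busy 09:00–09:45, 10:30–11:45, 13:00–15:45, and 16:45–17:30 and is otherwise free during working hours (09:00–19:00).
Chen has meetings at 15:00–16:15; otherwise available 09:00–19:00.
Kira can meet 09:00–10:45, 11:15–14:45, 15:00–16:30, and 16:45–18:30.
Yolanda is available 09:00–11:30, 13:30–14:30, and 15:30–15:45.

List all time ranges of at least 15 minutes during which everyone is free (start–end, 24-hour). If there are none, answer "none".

09:45–10:30

Callum free within 09:00–19:00: 09:45–10:30, 11:45–13:00, 15:45–16:45, 17:30–19:00.
Chen free within 09:00–19:00: 09:00–15:00, 16:15–19:00.
Callum ∩ Chen: 09:45–10:30, 11:45–13:00, 16:15–16:45, 17:30–19:00.
Callum ∩ Chen ∩ Kira: 09:45–10:30, 11:45–13:00, 16:15–16:30, 17:30–18:30.
Callum ∩ Chen ∩ Kira ∩ Yolanda: 09:45–10:30.
Windows ≥ 15 min: 09:45–10:30.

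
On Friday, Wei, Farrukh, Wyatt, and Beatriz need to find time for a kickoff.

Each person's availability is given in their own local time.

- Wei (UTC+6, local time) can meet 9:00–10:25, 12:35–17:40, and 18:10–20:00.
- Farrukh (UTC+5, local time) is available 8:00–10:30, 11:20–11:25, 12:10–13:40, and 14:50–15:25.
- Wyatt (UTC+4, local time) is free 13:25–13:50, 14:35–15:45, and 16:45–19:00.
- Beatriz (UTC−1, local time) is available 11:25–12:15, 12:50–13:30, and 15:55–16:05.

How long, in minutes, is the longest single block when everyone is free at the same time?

0 minutes

Wei → UTC: 03:00–04:25, 06:35–11:40, 12:10–14:00.
Farrukh → UTC: 03:00–05:30, 06:20–06:25, 07:10–08:40, 09:50–10:25.
Wyatt → UTC: 09:25–09:50, 10:35–11:45, 12:45–15:00.
Beatriz → UTC: 12:25–13:15, 13:50–14:30, 16:55–17:05.
Wei ∩ Farrukh: 03:00–04:25, 07:10–08:40, 09:50–10:25.
Wei ∩ Farrukh ∩ Wyatt: (none).
Wei ∩ Farrukh ∩ Wyatt ∩ Beatriz: (none).
No common window.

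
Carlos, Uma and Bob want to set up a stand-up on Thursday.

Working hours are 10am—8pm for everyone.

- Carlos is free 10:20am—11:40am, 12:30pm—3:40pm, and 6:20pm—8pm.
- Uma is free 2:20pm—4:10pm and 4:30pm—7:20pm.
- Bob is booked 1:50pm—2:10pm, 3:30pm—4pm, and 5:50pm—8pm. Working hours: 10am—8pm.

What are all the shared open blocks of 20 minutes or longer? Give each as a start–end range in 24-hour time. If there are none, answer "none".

14:20–15:30

Bob free within 10:00–20:00: 10:00–13:50, 14:10–15:30, 16:00–17:50.
Carlos ∩ Uma: 14:20–15:40, 18:20–19:20.
Carlos ∩ Uma ∩ Bob: 14:20–15:30.
Windows ≥ 20 min: 14:20–15:30.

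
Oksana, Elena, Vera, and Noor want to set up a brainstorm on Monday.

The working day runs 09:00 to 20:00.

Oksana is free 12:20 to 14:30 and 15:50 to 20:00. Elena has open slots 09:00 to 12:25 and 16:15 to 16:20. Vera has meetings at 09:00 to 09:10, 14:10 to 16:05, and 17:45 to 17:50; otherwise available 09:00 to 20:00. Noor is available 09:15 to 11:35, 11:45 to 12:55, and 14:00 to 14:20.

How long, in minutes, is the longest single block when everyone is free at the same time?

5 minutes

Vera free within 09:00–20:00: 09:10–14:10, 16:05–17:45, 17:50–20:00.
Oksana ∩ Elena: 12:20–12:25, 16:15–16:20.
Oksana ∩ Elena ∩ Vera: 12:20–12:25, 16:15–16:20.
Oksana ∩ Elena ∩ Vera ∩ Noor: 12:20–12:25.
Single common window of 5 minutes.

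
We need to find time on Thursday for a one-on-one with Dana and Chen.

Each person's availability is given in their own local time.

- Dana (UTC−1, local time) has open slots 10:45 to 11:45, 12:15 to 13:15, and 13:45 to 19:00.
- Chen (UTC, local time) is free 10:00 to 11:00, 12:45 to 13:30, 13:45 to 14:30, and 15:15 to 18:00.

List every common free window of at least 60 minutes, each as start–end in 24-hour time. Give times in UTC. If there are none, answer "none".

Dana → UTC: 11:45–12:45, 13:15–14:15, 14:45–20:00.
Chen → UTC: 10:00–11:00, 12:45–13:30, 13:45–14:30, 15:15–18:00.
Dana ∩ Chen: 13:15–13:30, 13:45–14:15, 15:15–18:00.
Windows ≥ 60 min: 15:15–18:00.

15:15–18:00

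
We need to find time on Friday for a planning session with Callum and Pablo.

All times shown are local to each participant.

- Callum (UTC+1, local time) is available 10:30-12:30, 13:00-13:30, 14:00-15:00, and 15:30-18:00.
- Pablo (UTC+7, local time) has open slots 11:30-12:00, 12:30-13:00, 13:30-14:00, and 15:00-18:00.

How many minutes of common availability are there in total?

Callum → UTC: 09:30–11:30, 12:00–12:30, 13:00–14:00, 14:30–17:00.
Pablo → UTC: 04:30–05:00, 05:30–06:00, 06:30–07:00, 08:00–11:00.
Callum ∩ Pablo: 09:30–11:00.
Total common minutes: 90.

90 minutes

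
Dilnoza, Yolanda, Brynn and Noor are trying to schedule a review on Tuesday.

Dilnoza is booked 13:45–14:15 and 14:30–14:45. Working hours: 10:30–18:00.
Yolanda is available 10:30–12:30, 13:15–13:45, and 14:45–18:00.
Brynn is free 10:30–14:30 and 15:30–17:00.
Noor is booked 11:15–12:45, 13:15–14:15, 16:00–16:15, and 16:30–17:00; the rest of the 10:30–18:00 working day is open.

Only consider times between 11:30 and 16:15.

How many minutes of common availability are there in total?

Dilnoza free within 10:30–18:00: 10:30–13:45, 14:15–14:30, 14:45–18:00.
Noor free within 10:30–18:00: 10:30–11:15, 12:45–13:15, 14:15–16:00, 16:15–16:30, 17:00–18:00.
Dilnoza ∩ Yolanda: 10:30–12:30, 13:15–13:45, 14:45–18:00.
Dilnoza ∩ Yolanda ∩ Brynn: 10:30–12:30, 13:15–13:45, 15:30–17:00.
Dilnoza ∩ Yolanda ∩ Brynn ∩ Noor: 10:30–11:15, 15:30–16:00, 16:15–16:30.
Restricted to 11:30–16:15: 15:30–16:00.
Total common minutes: 30.

30 minutes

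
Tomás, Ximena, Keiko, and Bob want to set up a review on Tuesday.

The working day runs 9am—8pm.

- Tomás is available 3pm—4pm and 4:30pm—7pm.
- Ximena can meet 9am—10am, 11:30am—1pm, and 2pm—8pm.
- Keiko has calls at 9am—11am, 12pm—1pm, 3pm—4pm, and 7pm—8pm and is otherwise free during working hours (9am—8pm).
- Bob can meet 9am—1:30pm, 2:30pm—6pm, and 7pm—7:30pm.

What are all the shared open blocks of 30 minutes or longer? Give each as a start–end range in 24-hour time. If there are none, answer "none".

16:30–18:00

Keiko free within 09:00–20:00: 11:00–12:00, 13:00–15:00, 16:00–19:00.
Tomás ∩ Ximena: 15:00–16:00, 16:30–19:00.
Tomás ∩ Ximena ∩ Keiko: 16:30–19:00.
Tomás ∩ Ximena ∩ Keiko ∩ Bob: 16:30–18:00.
Windows ≥ 30 min: 16:30–18:00.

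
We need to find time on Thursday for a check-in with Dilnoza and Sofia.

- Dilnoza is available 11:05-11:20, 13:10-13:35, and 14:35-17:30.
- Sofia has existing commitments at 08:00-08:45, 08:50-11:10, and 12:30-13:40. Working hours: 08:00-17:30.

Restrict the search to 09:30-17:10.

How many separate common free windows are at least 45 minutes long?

Sofia free within 08:00–17:30: 08:45–08:50, 11:10–12:30, 13:40–17:30.
Dilnoza ∩ Sofia: 11:10–11:20, 14:35–17:30.
Restricted to 09:30–17:10: 11:10–11:20, 14:35–17:10.
Windows ≥ 45 min: 14:35–17:10.
That's 1 window.

1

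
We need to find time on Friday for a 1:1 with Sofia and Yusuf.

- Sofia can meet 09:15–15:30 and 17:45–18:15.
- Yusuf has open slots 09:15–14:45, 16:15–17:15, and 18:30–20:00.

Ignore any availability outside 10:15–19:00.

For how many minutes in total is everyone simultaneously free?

270 minutes

Sofia ∩ Yusuf: 09:15–14:45.
Restricted to 10:15–19:00: 10:15–14:45.
Total common minutes: 270.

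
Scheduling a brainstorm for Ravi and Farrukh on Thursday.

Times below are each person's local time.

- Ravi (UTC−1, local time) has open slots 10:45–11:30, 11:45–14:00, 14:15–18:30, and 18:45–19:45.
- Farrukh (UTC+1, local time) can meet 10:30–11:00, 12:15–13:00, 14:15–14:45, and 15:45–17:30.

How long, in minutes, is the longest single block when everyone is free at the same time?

75 minutes

Ravi → UTC: 11:45–12:30, 12:45–15:00, 15:15–19:30, 19:45–20:45.
Farrukh → UTC: 09:30–10:00, 11:15–12:00, 13:15–13:45, 14:45–16:30.
Ravi ∩ Farrukh: 11:45–12:00, 13:15–13:45, 14:45–15:00, 15:15–16:30.
Common window lengths: 15, 30, 15, 75 min; longest is 75.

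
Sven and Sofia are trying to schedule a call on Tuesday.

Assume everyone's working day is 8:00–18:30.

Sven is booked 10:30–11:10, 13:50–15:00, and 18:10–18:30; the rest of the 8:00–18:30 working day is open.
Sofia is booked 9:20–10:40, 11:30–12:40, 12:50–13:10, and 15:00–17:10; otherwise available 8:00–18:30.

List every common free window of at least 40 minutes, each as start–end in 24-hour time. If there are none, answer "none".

08:00–09:20, 13:10–13:50, 17:10–18:10

Sven free within 08:00–18:30: 08:00–10:30, 11:10–13:50, 15:00–18:10.
Sofia free within 08:00–18:30: 08:00–09:20, 10:40–11:30, 12:40–12:50, 13:10–15:00, 17:10–18:30.
Sven ∩ Sofia: 08:00–09:20, 11:10–11:30, 12:40–12:50, 13:10–13:50, 17:10–18:10.
Windows ≥ 40 min: 08:00–09:20, 13:10–13:50, 17:10–18:10.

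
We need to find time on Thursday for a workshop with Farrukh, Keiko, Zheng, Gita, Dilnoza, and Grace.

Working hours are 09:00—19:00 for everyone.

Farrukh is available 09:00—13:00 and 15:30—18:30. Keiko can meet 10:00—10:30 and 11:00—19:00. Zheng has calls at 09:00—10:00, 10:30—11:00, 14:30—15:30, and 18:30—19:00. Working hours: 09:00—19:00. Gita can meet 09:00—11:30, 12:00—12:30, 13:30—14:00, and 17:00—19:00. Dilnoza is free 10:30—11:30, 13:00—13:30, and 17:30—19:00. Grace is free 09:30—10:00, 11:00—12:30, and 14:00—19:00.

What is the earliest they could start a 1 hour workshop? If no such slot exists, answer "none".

17:30

Zheng free within 09:00–19:00: 10:00–10:30, 11:00–14:30, 15:30–18:30.
Farrukh ∩ Keiko: 10:00–10:30, 11:00–13:00, 15:30–18:30.
Farrukh ∩ Keiko ∩ Zheng: 10:00–10:30, 11:00–13:00, 15:30–18:30.
Farrukh ∩ Keiko ∩ Zheng ∩ Gita: 10:00–10:30, 11:00–11:30, 12:00–12:30, 17:00–18:30.
Farrukh ∩ Keiko ∩ Zheng ∩ Gita ∩ Dilnoza: 11:00–11:30, 17:30–18:30.
Farrukh ∩ Keiko ∩ Zheng ∩ Gita ∩ Dilnoza ∩ Grace: 11:00–11:30, 17:30–18:30.
Windows ≥ 60 min: 17:30–18:30.
Earliest such window starts at 17:30.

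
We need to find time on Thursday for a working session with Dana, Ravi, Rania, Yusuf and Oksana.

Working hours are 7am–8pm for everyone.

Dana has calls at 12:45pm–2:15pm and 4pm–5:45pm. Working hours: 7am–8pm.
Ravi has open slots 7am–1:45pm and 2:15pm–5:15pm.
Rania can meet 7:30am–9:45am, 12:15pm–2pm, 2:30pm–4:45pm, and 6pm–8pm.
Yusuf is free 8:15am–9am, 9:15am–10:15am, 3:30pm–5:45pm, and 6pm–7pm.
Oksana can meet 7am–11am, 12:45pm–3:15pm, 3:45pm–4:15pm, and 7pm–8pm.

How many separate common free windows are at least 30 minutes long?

2

Dana free within 07:00–20:00: 07:00–12:45, 14:15–16:00, 17:45–20:00.
Dana ∩ Ravi: 07:00–12:45, 14:15–16:00.
Dana ∩ Ravi ∩ Rania: 07:30–09:45, 12:15–12:45, 14:30–16:00.
Dana ∩ Ravi ∩ Rania ∩ Yusuf: 08:15–09:00, 09:15–09:45, 15:30–16:00.
Dana ∩ Ravi ∩ Rania ∩ Yusuf ∩ Oksana: 08:15–09:00, 09:15–09:45, 15:45–16:00.
Windows ≥ 30 min: 08:15–09:00, 09:15–09:45.
That's 2 windows.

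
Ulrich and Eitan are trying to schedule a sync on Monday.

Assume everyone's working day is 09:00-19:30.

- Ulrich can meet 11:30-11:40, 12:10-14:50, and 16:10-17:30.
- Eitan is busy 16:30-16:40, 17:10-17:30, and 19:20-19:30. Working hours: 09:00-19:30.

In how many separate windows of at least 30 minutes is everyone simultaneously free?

2

Eitan free within 09:00–19:30: 09:00–16:30, 16:40–17:10, 17:30–19:20.
Ulrich ∩ Eitan: 11:30–11:40, 12:10–14:50, 16:10–16:30, 16:40–17:10.
Windows ≥ 30 min: 12:10–14:50, 16:40–17:10.
That's 2 windows.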